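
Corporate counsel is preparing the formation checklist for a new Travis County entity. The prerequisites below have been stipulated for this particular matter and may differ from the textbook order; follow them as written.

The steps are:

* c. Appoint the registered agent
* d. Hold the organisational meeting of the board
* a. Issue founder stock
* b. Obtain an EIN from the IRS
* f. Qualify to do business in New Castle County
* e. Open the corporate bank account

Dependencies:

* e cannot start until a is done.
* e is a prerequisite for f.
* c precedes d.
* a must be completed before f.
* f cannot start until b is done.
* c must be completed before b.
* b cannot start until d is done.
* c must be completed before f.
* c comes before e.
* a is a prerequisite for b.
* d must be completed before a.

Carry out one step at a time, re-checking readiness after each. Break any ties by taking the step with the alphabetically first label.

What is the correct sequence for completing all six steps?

Only c has no prerequisites, so it is first.
That leaves d as the only ready step → d.
a needed d, now all done → a.
Now b and e have their prerequisites met. b has the earlier label, so b next.
e needed a and c, now all done → e.
f needed a, b, c and e, now all done → f.

c, d, a, b, e, f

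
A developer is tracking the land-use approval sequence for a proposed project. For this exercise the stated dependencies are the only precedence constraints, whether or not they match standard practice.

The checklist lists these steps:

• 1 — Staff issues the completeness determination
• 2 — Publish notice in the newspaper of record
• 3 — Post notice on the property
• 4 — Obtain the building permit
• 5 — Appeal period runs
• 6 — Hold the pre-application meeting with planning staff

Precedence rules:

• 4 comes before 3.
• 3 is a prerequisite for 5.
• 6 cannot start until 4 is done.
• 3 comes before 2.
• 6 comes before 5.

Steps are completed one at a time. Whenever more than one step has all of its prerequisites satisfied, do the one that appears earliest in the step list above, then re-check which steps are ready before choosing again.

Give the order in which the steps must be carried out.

1 → 4 → 3 → 2 → 6 → 5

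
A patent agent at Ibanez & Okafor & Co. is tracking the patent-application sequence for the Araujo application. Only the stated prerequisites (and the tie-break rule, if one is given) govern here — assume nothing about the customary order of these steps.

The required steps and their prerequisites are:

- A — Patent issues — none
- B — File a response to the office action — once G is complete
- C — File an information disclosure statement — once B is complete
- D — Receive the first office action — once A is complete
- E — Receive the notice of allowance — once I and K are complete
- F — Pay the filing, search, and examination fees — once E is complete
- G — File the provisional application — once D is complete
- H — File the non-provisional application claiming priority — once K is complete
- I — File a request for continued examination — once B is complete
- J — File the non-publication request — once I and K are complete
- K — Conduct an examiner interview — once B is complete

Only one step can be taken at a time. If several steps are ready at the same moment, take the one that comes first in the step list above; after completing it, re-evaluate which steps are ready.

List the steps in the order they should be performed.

A has no prerequisites → A first.
That leaves D as the only ready step → D.
G is the only step now ready → G.
B needed G, now all done → B.
C, I and K are all available; C is listed earlier → C.
Ready: I and K. I is listed earlier → I.
Next only K has its prerequisites met → K.
Now E, H and J have their prerequisites met. E is listed earlier, so E next.
Ready: F, H and J. F is listed earlier → F.
Now H and J have their prerequisites met. H is listed earlier, so H next.
J needed I and K, now all done → J.

A, D, G, B, C, I, K, E, F, H, J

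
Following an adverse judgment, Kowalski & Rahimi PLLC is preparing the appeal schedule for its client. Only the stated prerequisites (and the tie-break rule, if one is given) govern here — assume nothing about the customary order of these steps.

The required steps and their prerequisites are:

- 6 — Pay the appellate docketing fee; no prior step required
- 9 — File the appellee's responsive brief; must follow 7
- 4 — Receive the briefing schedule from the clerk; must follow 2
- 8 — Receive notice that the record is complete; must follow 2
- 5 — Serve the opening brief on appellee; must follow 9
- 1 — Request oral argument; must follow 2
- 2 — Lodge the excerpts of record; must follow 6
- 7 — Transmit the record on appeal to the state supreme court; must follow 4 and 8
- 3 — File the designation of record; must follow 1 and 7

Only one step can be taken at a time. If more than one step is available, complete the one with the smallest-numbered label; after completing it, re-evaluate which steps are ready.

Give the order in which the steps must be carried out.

6 has no prerequisites → 6 first.
That leaves 2 as the only ready step → 2.
Ready: 1, 4 and 8. 1 has the earlier label → 1.
4 and 8 are both available; 4 has the earlier label → 4.
8 needed 2, now all done → 8.
7 needed 4 and 8, now all done → 7.
Now 3 and 9 have their prerequisites met. 3 has the earlier label, so 3 next.
9 needed 7, now all done → 9.
Next only 5 has its prerequisites met → 5.

6, 2, 1, 4, 8, 7, 3, 9, 5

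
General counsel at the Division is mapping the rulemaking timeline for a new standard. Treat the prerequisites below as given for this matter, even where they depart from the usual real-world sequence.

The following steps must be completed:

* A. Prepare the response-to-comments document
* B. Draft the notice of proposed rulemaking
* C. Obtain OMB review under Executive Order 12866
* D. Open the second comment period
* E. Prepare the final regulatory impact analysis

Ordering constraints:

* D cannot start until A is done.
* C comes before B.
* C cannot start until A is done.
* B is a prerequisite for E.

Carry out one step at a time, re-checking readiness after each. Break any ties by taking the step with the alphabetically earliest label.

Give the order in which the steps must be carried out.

A C B D E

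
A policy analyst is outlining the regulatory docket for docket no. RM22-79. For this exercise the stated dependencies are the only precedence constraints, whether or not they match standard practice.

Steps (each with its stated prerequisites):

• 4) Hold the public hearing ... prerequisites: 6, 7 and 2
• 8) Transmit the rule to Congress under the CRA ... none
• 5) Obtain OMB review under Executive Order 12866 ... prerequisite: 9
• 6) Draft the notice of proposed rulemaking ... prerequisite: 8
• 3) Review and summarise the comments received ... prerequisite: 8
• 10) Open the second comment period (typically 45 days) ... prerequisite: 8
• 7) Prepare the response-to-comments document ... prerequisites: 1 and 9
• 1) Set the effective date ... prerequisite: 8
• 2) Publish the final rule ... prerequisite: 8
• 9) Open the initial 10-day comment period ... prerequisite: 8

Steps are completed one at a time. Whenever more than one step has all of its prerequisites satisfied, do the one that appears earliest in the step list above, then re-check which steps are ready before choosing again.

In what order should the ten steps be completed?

8, 6, 3, 10, 1, 2, 9, 5, 7, 4

8 has no prerequisites → 8 first.
6, 3, 10, 1, 2 and 9 are all available; 6 is listed earlier → 6.
Ready: 3, 10, 1, 2 and 9. 3 is listed earlier → 3.
10, 1, 2 and 9 are all available; 10 is listed earlier → 10.
Ready: 1, 2 and 9. 1 is listed earlier → 1.
Ready: 2 and 9. 2 is listed earlier → 2.
That leaves 9 as the only ready step → 9.
Ready: 5 and 7. 5 is listed earlier → 5.
7 needed 1 and 9, now all done → 7.
4 needed 6, 7 and 2, now all done → 4.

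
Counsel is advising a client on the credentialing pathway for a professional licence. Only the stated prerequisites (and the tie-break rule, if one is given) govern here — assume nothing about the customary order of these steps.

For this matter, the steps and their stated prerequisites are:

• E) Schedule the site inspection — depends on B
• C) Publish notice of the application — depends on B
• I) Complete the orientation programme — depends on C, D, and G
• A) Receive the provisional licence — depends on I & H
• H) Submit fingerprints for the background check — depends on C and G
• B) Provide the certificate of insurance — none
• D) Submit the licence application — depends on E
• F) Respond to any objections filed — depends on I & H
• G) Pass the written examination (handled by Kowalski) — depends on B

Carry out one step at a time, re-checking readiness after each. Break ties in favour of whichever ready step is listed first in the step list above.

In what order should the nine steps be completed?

B E C D G I H A F

B has no prerequisites → B first.
Now E, C and G have their prerequisites met. E is listed earlier, so E next.
D now also ready, so the ready set is {C, D, G}; C is listed earlier → C.
Ready: D and G. D is listed earlier → D.
G needed B, now all done → G.
Now I and H have their prerequisites met. I is listed earlier, so I next.
H needed C and G, now all done → H.
A and F are both available; A is listed earlier → A.
F needed I and H, now all done → F.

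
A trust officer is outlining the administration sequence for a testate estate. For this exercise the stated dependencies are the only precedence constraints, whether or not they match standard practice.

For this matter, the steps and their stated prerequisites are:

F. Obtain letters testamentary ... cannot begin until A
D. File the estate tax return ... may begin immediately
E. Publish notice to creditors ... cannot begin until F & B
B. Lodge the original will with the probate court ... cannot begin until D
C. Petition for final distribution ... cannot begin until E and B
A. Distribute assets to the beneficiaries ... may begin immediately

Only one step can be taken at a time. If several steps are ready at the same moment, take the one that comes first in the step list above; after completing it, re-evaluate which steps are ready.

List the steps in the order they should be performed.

D, B, A, F, E, C

Nothing is required for D and A. D is listed earlier → D first.
Now B and A have their prerequisites met. B is listed earlier, so B next.
Next only A has its prerequisites met → A.
F needed A, now all done → F.
E needed F and B, now all done → E.
C needed E and B, now all done → C.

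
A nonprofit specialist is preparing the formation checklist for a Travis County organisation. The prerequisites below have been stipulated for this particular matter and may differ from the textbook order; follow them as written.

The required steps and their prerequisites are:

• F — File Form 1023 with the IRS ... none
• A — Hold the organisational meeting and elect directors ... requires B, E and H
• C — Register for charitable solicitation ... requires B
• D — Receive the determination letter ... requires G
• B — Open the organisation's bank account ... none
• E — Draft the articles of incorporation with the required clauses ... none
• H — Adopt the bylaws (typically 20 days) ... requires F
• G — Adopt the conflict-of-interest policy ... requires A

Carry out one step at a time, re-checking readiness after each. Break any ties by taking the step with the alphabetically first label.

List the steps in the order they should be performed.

B, C, E, F, H, A, G, D

B, E and F have no prerequisites; B has the earlier label, so B is first.
Ready: C, E and F. C has the earlier label → C.
Ready: E and F. E has the earlier label → E.
Next only F has its prerequisites met → F.
H needed F, now all done → H.
A is the only step now ready → A.
That leaves G as the only ready step → G.
D needed G, now all done → D.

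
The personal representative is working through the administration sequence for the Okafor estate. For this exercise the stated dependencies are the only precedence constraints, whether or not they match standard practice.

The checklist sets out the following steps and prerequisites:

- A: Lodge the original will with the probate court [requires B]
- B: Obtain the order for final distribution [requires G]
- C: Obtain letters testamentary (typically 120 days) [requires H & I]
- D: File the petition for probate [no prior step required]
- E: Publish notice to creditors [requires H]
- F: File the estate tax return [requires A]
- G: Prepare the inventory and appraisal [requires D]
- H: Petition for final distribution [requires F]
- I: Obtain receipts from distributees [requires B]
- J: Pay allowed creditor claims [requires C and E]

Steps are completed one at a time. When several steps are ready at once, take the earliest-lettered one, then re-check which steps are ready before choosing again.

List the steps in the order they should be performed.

D, G, B, A, F, H, E, I, C, J

Only D has no prerequisites, so it is first.
That leaves G as the only ready step → G.
B is the only step now ready → B.
Ready: A and I. A has the earlier label → A.
Now F and I have their prerequisites met. F has the earlier label, so F next.
Ready: H and I. H has the earlier label → H.
Now E and I have their prerequisites met. E has the earlier label, so E next.
I needed B, now all done → I.
C needed H and I, now all done → C.
J is the only step now ready → J.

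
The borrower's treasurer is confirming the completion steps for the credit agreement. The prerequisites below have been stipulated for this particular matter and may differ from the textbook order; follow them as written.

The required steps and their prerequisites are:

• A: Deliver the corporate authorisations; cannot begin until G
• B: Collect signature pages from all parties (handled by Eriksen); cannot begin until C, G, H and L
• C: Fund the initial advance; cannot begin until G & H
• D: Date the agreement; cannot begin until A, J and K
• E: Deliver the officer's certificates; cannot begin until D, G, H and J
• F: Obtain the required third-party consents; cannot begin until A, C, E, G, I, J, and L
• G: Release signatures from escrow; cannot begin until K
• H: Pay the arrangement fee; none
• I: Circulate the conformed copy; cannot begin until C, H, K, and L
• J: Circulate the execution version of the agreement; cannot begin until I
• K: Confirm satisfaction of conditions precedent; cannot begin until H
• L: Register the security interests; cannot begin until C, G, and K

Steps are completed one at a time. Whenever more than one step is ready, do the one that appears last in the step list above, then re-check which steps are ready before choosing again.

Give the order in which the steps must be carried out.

H has no prerequisites → H first.
K needed H, now all done → K.
That leaves G as the only ready step → G.
Ready: C and A. C is listed later → C.
L now also ready, so the ready set is {L, A}; L is listed later → L.
I and B now also ready, so the ready set is {I, B, A}; I is listed later → I.
J now also ready, so the ready set is {J, B, A}; J is listed later → J.
B and A are both available; B is listed later → B.
A needed G, now all done → A.
D is the only step now ready → D.
E needed J, H, G and D, now all done → E.
Next only F has its prerequisites met → F.

H, K, G, C, L, I, J, B, A, D, E, F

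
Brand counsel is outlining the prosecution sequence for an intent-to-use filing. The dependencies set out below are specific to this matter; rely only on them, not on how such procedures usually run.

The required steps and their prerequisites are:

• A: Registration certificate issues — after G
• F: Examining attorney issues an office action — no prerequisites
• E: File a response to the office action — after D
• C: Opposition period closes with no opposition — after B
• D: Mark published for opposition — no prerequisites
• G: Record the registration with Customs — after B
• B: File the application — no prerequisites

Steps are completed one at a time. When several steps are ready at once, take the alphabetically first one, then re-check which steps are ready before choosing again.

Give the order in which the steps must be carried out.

B, D and F have no prerequisites; B has the earlier label, so B is first.
Now C, D, F and G have their prerequisites met. C has the earlier label, so C next.
Ready: D, F and G. D has the earlier label → D.
E now also ready, so the ready set is {E, F, G}; E has the earlier label → E.
Now F and G have their prerequisites met. F has the earlier label, so F next.
G is the only step now ready → G.
A needed G, now all done → A.

B, C, D, E, F, G, A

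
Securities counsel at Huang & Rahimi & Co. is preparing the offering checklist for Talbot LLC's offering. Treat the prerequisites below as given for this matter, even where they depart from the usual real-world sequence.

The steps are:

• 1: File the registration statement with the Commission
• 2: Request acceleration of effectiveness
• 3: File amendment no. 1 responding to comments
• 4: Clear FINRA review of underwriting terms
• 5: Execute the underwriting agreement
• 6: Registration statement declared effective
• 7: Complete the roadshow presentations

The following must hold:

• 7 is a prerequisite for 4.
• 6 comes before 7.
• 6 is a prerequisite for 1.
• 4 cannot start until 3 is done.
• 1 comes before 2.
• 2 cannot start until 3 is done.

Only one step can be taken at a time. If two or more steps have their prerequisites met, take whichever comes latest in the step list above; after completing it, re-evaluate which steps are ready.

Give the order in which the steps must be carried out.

Nothing is required for 6, 5 and 3. 6 is listed later → 6 first.
7, 5, 3 and 1 are all available; 7 is listed later → 7.
Now 5, 3 and 1 have their prerequisites met. 5 is listed later, so 5 next.
Ready: 3 and 1. 3 is listed later → 3.
4 and 1 are both available; 4 is listed later → 4.
Next only 1 has its prerequisites met → 1.
2 needed 3 and 1, now all done → 2.

6 7 5 3 4 1 2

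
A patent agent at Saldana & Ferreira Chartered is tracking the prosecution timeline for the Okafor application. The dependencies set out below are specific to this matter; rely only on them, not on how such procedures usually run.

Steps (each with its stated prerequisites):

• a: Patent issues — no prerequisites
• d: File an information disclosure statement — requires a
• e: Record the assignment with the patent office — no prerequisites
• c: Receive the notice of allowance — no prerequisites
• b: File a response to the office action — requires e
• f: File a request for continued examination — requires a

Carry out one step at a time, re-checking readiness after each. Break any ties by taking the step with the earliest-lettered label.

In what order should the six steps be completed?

a, c, d, e, b, f

Nothing is required for a, c and e. a has the earlier label → a first.
c, d, e and f are all available; c has the earlier label → c.
Ready: d, e and f. d has the earlier label → d.
Now e and f have their prerequisites met. e has the earlier label, so e next.
Ready: b and f. b has the earlier label → b.
f needed a, now all done → f.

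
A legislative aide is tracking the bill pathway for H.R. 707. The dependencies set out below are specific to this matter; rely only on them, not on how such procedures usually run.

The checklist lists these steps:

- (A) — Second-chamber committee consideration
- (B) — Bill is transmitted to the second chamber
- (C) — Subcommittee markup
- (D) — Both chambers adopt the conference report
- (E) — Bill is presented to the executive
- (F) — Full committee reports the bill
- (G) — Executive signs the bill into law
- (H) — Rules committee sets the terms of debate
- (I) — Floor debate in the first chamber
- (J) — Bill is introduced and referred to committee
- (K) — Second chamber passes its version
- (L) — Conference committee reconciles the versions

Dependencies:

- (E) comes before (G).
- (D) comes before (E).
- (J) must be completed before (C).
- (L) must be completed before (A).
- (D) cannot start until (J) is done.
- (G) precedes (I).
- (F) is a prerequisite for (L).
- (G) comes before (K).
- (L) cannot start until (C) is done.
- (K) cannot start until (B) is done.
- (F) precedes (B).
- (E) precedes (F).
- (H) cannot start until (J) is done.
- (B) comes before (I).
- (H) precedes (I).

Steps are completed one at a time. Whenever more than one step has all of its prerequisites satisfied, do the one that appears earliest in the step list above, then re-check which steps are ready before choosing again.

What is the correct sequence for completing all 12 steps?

(J) is the only step with nothing outstanding, so it goes first.
Now (C), (D) and (H) have their prerequisites met. (C) is listed earlier, so (C) next.
(D) and (H) are both available; (D) is listed earlier → (D).
(E) now also ready, so the ready set is {(E), (H)}; (E) is listed earlier → (E).
(F), (G) and (H) are all available; (F) is listed earlier → (F).
(B) and (L) now also ready, so the ready set is {(B), (G), (H), (L)}; (B) is listed earlier → (B).
Now (G), (H) and (L) have their prerequisites met. (G) is listed earlier, so (G) next.
Now (H), (K) and (L) have their prerequisites met. (H) is listed earlier, so (H) next.
(I) now also ready, so the ready set is {(I), (K), (L)}; (I) is listed earlier → (I).
Now (K) and (L) have their prerequisites met. (K) is listed earlier, so (K) next.
Next only (L) has its prerequisites met → (L).
That leaves (A) as the only ready step → (A).

(J), (C), (D), (E), (F), (B), (G), (H), (I), (K), (L), (A)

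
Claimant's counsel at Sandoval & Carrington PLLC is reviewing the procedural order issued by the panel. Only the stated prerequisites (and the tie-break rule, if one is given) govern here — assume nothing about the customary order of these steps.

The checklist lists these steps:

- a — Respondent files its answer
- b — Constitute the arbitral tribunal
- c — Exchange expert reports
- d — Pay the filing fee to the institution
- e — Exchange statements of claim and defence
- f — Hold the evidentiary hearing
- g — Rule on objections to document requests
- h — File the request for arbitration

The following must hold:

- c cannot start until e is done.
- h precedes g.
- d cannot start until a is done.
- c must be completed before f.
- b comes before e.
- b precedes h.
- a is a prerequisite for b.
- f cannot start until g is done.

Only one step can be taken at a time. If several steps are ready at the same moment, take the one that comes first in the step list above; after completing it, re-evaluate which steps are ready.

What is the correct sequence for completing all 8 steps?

a has no prerequisites → a first.
Ready: b and d. b is listed earlier → b.
Ready: d, e and h. d is listed earlier → d.
Ready: e and h. e is listed earlier → e.
c and h are both available; c is listed earlier → c.
Next only h has its prerequisites met → h.
g needed h, now all done → g.
f is the only step now ready → f.

a b d e c h g f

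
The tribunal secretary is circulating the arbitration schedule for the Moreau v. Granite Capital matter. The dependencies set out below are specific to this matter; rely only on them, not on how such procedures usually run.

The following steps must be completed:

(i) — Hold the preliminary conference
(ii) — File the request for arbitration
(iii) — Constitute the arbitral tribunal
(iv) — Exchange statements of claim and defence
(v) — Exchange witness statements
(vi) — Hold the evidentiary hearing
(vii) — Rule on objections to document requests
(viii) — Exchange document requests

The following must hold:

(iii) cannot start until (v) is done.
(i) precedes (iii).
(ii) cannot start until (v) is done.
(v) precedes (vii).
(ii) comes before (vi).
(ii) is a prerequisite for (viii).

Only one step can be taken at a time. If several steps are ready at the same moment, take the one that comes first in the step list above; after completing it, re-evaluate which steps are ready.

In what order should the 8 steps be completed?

(i), (iv), (v), (ii), (iii), (vi), (vii), (viii)

Nothing is required for (i), (iv) and (v). (i) is listed earlier → (i) first.
(iv) and (v) are both available; (iv) is listed earlier → (iv).
That leaves (v) as the only ready step → (v).
Now (ii), (iii) and (vii) have their prerequisites met. (ii) is listed earlier, so (ii) next.
Now (iii), (vi), (vii) and (viii) have their prerequisites met. (iii) is listed earlier, so (iii) next.
(vi), (vii) and (viii) are all available; (vi) is listed earlier → (vi).
(vii) and (viii) are both available; (vii) is listed earlier → (vii).
Next only (viii) has its prerequisites met → (viii).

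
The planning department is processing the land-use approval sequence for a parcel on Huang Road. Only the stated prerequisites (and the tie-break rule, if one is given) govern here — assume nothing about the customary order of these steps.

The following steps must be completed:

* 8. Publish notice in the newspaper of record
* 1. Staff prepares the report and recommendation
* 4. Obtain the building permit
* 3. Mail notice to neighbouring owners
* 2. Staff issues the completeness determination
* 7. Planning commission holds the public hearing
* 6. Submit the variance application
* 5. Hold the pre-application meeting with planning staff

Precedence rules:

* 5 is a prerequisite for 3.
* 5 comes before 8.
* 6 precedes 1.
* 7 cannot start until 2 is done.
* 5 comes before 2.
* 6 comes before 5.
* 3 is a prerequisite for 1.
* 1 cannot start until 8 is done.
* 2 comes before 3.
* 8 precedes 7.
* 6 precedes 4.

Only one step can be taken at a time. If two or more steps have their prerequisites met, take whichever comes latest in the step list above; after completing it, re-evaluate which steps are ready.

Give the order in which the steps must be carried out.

6 has no prerequisites → 6 first.
Ready: 5 and 4. 5 is listed later → 5.
2, 4 and 8 are all available; 2 is listed later → 2.
Ready: 3, 4 and 8. 3 is listed later → 3.
Ready: 4 and 8. 4 is listed later → 4.
Next only 8 has its prerequisites met → 8.
Now 7 and 1 have their prerequisites met. 7 is listed later, so 7 next.
Next only 1 has its prerequisites met → 1.

6 → 5 → 2 → 3 → 4 → 8 → 7 → 1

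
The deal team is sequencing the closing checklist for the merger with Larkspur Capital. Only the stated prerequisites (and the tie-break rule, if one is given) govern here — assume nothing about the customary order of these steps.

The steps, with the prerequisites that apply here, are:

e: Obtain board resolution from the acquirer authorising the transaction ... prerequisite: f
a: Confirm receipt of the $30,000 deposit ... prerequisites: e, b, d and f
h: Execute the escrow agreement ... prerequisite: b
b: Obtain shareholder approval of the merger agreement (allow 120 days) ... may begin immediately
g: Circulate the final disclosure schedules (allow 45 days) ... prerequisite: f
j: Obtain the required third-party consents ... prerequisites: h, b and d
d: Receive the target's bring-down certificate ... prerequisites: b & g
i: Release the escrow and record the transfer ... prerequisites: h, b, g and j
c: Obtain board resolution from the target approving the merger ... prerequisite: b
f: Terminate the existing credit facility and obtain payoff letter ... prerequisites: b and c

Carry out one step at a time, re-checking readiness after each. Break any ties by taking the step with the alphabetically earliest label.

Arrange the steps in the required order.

b, c, f, e, g, d, a, h, j, i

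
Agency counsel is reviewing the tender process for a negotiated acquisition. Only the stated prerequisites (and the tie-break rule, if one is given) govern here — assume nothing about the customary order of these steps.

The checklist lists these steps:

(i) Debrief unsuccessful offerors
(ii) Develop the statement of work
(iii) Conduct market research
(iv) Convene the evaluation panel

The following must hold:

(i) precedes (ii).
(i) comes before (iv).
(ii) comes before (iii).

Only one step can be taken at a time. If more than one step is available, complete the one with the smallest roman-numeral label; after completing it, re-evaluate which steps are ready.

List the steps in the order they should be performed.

(i), (ii), (iii), (iv)

(i) is the only step with nothing outstanding, so it goes first.
Ready: (ii) and (iv). (ii) has the earlier label → (ii).
(iii) now also ready, so the ready set is {(iii), (iv)}; (iii) has the earlier label → (iii).
Next only (iv) has its prerequisites met → (iv).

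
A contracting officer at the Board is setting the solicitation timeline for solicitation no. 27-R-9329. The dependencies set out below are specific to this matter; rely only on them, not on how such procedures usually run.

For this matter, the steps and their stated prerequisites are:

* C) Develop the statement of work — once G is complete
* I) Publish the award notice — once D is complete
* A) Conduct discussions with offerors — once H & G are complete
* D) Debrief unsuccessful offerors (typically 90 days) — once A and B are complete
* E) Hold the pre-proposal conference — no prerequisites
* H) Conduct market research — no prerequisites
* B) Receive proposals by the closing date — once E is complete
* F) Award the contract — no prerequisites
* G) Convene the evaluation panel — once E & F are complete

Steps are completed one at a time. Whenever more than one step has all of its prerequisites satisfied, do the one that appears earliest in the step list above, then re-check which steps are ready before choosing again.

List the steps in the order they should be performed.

E, H, B, F, G, C, A, D, I

Nothing is required for E, H and F. E is listed earlier → E first.
H, B and F are all available; H is listed earlier → H.
Ready: B and F. B is listed earlier → B.
F is the only step now ready → F.
G needed E and F, now all done → G.
Ready: C and A. C is listed earlier → C.
A needed H and G, now all done → A.
That leaves D as the only ready step → D.
That leaves I as the only ready step → I.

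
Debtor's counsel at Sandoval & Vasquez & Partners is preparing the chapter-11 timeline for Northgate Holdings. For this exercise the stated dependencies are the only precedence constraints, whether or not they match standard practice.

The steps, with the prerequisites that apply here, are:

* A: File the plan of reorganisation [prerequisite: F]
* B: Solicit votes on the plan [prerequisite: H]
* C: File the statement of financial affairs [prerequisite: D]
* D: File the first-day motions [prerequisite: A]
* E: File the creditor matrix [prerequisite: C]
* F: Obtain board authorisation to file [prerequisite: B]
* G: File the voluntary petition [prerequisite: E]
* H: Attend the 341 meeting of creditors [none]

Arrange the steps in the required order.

H is the only step with nothing outstanding, so it goes first.
B is the only step now ready → B.
Next only F has its prerequisites met → F.
A is the only step now ready → A.
D is the only step now ready → D.
C needed D, now all done → C.
E needed C, now all done → E.
G needed E, now all done → G.

H B F A D C E G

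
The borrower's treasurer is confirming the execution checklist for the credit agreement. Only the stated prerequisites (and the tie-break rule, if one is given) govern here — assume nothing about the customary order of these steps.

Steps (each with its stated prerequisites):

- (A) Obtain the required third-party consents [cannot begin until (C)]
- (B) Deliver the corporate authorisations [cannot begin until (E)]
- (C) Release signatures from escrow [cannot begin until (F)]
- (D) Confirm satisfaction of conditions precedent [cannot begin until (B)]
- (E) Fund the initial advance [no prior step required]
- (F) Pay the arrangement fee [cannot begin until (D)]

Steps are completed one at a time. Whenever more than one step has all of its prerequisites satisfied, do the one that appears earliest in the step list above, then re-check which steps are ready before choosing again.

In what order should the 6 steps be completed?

(E), (B), (D), (F), (C), (A)

Only (E) has no prerequisites, so it is first.
Next only (B) has its prerequisites met → (B).
That leaves (D) as the only ready step → (D).
(F) needed (D), now all done → (F).
That leaves (C) as the only ready step → (C).
Next only (A) has its prerequisites met → (A).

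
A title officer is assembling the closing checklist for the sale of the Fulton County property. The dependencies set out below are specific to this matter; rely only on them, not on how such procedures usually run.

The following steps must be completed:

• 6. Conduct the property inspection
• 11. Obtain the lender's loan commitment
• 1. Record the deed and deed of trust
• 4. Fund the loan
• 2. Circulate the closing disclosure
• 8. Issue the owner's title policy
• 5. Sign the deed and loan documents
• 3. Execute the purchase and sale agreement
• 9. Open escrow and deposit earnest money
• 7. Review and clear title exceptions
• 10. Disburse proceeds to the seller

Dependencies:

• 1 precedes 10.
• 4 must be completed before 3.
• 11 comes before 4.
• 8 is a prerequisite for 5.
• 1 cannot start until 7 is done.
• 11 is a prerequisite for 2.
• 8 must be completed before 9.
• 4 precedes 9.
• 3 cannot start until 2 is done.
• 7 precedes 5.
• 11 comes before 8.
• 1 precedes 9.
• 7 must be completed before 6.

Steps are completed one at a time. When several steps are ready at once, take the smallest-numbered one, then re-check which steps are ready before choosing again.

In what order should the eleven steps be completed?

7, 1, 6, 10, 11, 2, 4, 3, 8, 5, 9

7 and 11 have no prerequisites; 7 has the earlier label, so 7 is first.
1 and 6 now also ready, so the ready set is {1, 6, 11}; 1 has the earlier label → 1.
10 now also ready, so the ready set is {6, 10, 11}; 6 has the earlier label → 6.
Now 10 and 11 have their prerequisites met. 10 has the earlier label, so 10 next.
That leaves 11 as the only ready step → 11.
Ready: 2, 4 and 8. 2 has the earlier label → 2.
Now 4 and 8 have their prerequisites met. 4 has the earlier label, so 4 next.
3 now also ready, so the ready set is {3, 8}; 3 has the earlier label → 3.
That leaves 8 as the only ready step → 8.
Ready: 5 and 9. 5 has the earlier label → 5.
9 needed 1, 4 and 8, now all done → 9.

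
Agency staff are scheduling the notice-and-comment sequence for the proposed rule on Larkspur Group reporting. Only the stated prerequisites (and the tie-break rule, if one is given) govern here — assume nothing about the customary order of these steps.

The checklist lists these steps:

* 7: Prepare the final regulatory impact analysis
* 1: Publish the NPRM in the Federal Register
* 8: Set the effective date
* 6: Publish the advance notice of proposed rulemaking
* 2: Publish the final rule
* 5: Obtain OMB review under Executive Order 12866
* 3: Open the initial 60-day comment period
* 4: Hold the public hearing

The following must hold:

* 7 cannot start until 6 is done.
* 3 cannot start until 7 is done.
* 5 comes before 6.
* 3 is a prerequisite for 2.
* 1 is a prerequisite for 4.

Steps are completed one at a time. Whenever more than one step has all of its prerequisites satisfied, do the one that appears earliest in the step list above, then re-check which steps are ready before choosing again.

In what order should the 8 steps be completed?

1, 8, 5, 6, 7, 3, 2, 4

Nothing is required for 1, 8 and 5. 1 is listed earlier → 1 first.
Ready: 8, 5 and 4. 8 is listed earlier → 8.
Now 5 and 4 have their prerequisites met. 5 is listed earlier, so 5 next.
6 now also ready, so the ready set is {6, 4}; 6 is listed earlier → 6.
7 now also ready, so the ready set is {7, 4}; 7 is listed earlier → 7.
3 and 4 are both available; 3 is listed earlier → 3.
2 now also ready, so the ready set is {2, 4}; 2 is listed earlier → 2.
That leaves 4 as the only ready step → 4.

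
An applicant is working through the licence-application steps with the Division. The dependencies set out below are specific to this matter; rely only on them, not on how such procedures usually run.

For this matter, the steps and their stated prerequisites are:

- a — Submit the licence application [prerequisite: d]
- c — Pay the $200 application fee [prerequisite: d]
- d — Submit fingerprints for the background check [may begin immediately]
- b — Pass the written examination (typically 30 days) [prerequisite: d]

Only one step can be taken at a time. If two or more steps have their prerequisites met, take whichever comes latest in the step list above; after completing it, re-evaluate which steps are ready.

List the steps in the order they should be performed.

d, b, c, a

Only d has no prerequisites, so it is first.
Now b, c and a have their prerequisites met. b is listed later, so b next.
Ready: c and a. c is listed later → c.
a needed d, now all done → a.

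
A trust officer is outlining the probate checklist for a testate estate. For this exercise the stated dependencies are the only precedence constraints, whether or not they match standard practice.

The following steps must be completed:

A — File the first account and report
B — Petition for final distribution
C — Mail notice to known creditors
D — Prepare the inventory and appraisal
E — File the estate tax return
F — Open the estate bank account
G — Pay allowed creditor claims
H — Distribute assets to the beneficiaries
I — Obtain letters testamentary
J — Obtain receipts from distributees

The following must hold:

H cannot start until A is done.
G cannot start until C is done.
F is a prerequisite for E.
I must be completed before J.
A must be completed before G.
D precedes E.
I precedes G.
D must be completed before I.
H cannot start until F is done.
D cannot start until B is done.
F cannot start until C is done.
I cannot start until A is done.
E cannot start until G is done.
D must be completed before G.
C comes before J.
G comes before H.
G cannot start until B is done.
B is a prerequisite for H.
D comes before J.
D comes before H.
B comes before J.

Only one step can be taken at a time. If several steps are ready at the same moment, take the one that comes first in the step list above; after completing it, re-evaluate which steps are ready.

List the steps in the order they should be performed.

A, B and C have no prerequisites; A is listed earlier, so A is first.
Now B and C have their prerequisites met. B is listed earlier, so B next.
Now C and D have their prerequisites met. C is listed earlier, so C next.
F now also ready, so the ready set is {D, F}; D is listed earlier → D.
Ready: F and I. F is listed earlier → F.
Next only I has its prerequisites met → I.
Ready: G and J. G is listed earlier → G.
Ready: E, H and J. E is listed earlier → E.
Ready: H and J. H is listed earlier → H.
J needed B, C, D and I, now all done → J.

A B C D F I G E H J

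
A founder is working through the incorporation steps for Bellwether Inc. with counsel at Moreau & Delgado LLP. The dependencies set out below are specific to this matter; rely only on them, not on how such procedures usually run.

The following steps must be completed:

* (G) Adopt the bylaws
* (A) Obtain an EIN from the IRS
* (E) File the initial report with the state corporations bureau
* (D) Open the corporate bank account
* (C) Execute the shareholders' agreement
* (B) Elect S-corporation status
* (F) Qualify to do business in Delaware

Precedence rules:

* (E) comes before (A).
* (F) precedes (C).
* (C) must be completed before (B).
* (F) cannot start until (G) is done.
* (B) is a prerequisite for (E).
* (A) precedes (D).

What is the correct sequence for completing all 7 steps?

(G) is the only step with nothing outstanding, so it goes first.
That leaves (F) as the only ready step → (F).
That leaves (C) as the only ready step → (C).
(B) is the only step now ready → (B).
That leaves (E) as the only ready step → (E).
(A) needed (E), now all done → (A).
Next only (D) has its prerequisites met → (D).

(G) (F) (C) (B) (E) (A) (D)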